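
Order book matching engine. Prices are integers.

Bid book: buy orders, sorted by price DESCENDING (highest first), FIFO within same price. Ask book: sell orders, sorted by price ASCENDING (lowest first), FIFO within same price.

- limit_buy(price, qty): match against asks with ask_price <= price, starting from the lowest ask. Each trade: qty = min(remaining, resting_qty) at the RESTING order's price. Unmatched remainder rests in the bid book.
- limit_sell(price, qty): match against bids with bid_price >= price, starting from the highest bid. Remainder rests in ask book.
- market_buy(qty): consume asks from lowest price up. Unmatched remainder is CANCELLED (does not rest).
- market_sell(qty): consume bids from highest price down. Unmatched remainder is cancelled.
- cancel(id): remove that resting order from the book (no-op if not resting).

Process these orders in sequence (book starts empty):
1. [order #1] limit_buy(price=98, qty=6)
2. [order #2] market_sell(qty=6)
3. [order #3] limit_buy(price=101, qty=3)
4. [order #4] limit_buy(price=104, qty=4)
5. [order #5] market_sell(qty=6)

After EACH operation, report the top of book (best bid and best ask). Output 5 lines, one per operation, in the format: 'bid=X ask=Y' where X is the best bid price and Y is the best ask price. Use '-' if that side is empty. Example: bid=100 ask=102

Answer: bid=98 ask=-
bid=- ask=-
bid=101 ask=-
bid=104 ask=-
bid=101 ask=-

Derivation:
After op 1 [order #1] limit_buy(price=98, qty=6): fills=none; bids=[#1:6@98] asks=[-]
After op 2 [order #2] market_sell(qty=6): fills=#1x#2:6@98; bids=[-] asks=[-]
After op 3 [order #3] limit_buy(price=101, qty=3): fills=none; bids=[#3:3@101] asks=[-]
After op 4 [order #4] limit_buy(price=104, qty=4): fills=none; bids=[#4:4@104 #3:3@101] asks=[-]
After op 5 [order #5] market_sell(qty=6): fills=#4x#5:4@104 #3x#5:2@101; bids=[#3:1@101] asks=[-]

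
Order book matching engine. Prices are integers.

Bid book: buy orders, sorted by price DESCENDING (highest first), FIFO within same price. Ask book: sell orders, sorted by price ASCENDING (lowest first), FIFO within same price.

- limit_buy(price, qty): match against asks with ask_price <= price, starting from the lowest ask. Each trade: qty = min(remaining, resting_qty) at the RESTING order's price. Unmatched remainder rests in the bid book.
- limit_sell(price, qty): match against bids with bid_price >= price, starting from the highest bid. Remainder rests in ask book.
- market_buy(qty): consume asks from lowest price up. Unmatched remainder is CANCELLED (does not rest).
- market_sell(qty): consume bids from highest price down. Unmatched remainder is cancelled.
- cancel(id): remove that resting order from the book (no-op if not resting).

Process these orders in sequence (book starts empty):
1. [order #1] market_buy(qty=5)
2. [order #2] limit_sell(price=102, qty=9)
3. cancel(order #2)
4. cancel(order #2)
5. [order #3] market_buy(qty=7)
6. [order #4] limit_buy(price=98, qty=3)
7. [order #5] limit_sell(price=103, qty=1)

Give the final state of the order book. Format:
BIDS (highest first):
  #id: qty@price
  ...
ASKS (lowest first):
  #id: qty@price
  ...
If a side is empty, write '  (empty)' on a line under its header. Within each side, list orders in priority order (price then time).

Answer: BIDS (highest first):
  #4: 3@98
ASKS (lowest first):
  #5: 1@103

Derivation:
After op 1 [order #1] market_buy(qty=5): fills=none; bids=[-] asks=[-]
After op 2 [order #2] limit_sell(price=102, qty=9): fills=none; bids=[-] asks=[#2:9@102]
After op 3 cancel(order #2): fills=none; bids=[-] asks=[-]
After op 4 cancel(order #2): fills=none; bids=[-] asks=[-]
After op 5 [order #3] market_buy(qty=7): fills=none; bids=[-] asks=[-]
After op 6 [order #4] limit_buy(price=98, qty=3): fills=none; bids=[#4:3@98] asks=[-]
After op 7 [order #5] limit_sell(price=103, qty=1): fills=none; bids=[#4:3@98] asks=[#5:1@103]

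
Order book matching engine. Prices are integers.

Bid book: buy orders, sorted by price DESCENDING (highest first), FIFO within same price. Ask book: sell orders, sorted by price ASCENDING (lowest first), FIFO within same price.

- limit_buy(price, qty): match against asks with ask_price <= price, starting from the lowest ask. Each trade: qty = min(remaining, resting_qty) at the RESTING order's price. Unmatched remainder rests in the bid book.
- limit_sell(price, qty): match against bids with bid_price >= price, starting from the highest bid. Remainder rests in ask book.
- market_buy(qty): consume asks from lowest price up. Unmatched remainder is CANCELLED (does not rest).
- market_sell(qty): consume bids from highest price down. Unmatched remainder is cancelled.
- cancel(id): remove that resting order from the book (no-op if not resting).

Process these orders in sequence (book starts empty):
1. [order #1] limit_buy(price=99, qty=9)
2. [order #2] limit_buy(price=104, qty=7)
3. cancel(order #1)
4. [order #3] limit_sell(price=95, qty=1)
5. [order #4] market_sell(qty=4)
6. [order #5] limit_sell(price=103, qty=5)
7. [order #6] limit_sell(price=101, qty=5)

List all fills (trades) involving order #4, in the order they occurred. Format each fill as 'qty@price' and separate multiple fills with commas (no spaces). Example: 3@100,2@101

After op 1 [order #1] limit_buy(price=99, qty=9): fills=none; bids=[#1:9@99] asks=[-]
After op 2 [order #2] limit_buy(price=104, qty=7): fills=none; bids=[#2:7@104 #1:9@99] asks=[-]
After op 3 cancel(order #1): fills=none; bids=[#2:7@104] asks=[-]
After op 4 [order #3] limit_sell(price=95, qty=1): fills=#2x#3:1@104; bids=[#2:6@104] asks=[-]
After op 5 [order #4] market_sell(qty=4): fills=#2x#4:4@104; bids=[#2:2@104] asks=[-]
After op 6 [order #5] limit_sell(price=103, qty=5): fills=#2x#5:2@104; bids=[-] asks=[#5:3@103]
After op 7 [order #6] limit_sell(price=101, qty=5): fills=none; bids=[-] asks=[#6:5@101 #5:3@103]

Answer: 4@104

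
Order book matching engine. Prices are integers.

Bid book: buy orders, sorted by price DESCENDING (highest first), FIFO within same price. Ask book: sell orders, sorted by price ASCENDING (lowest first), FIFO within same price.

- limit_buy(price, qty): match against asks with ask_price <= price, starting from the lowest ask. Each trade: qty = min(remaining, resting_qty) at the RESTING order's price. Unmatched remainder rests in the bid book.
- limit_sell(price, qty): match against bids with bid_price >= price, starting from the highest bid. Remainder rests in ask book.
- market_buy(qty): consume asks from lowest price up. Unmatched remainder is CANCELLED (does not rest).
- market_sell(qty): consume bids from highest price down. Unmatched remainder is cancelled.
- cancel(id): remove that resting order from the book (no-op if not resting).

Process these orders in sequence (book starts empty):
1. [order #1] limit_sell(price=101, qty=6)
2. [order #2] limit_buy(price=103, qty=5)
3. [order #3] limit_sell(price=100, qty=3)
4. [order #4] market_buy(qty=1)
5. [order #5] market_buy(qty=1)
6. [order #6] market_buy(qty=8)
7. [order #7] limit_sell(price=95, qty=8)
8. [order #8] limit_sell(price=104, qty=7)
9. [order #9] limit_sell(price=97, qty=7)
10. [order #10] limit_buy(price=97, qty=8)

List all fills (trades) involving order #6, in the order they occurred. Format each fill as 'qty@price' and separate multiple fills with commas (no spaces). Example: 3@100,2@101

After op 1 [order #1] limit_sell(price=101, qty=6): fills=none; bids=[-] asks=[#1:6@101]
After op 2 [order #2] limit_buy(price=103, qty=5): fills=#2x#1:5@101; bids=[-] asks=[#1:1@101]
After op 3 [order #3] limit_sell(price=100, qty=3): fills=none; bids=[-] asks=[#3:3@100 #1:1@101]
After op 4 [order #4] market_buy(qty=1): fills=#4x#3:1@100; bids=[-] asks=[#3:2@100 #1:1@101]
After op 5 [order #5] market_buy(qty=1): fills=#5x#3:1@100; bids=[-] asks=[#3:1@100 #1:1@101]
After op 6 [order #6] market_buy(qty=8): fills=#6x#3:1@100 #6x#1:1@101; bids=[-] asks=[-]
After op 7 [order #7] limit_sell(price=95, qty=8): fills=none; bids=[-] asks=[#7:8@95]
After op 8 [order #8] limit_sell(price=104, qty=7): fills=none; bids=[-] asks=[#7:8@95 #8:7@104]
After op 9 [order #9] limit_sell(price=97, qty=7): fills=none; bids=[-] asks=[#7:8@95 #9:7@97 #8:7@104]
After op 10 [order #10] limit_buy(price=97, qty=8): fills=#10x#7:8@95; bids=[-] asks=[#9:7@97 #8:7@104]

Answer: 1@100,1@101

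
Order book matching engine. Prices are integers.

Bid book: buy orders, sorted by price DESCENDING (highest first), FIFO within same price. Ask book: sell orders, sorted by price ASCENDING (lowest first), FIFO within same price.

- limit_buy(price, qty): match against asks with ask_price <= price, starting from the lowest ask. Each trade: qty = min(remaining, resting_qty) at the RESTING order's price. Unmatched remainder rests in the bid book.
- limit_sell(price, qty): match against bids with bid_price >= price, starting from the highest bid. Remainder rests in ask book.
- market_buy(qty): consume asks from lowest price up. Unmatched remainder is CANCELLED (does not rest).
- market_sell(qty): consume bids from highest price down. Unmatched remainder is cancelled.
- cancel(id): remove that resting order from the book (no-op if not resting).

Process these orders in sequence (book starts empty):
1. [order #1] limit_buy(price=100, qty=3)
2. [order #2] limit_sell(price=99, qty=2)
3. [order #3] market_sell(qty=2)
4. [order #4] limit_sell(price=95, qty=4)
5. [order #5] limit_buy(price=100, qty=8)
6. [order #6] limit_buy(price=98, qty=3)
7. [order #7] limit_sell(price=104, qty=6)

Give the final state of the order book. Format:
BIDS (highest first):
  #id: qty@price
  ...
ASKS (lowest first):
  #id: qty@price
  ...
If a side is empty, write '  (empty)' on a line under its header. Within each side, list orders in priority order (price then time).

After op 1 [order #1] limit_buy(price=100, qty=3): fills=none; bids=[#1:3@100] asks=[-]
After op 2 [order #2] limit_sell(price=99, qty=2): fills=#1x#2:2@100; bids=[#1:1@100] asks=[-]
After op 3 [order #3] market_sell(qty=2): fills=#1x#3:1@100; bids=[-] asks=[-]
After op 4 [order #4] limit_sell(price=95, qty=4): fills=none; bids=[-] asks=[#4:4@95]
After op 5 [order #5] limit_buy(price=100, qty=8): fills=#5x#4:4@95; bids=[#5:4@100] asks=[-]
After op 6 [order #6] limit_buy(price=98, qty=3): fills=none; bids=[#5:4@100 #6:3@98] asks=[-]
After op 7 [order #7] limit_sell(price=104, qty=6): fills=none; bids=[#5:4@100 #6:3@98] asks=[#7:6@104]

Answer: BIDS (highest first):
  #5: 4@100
  #6: 3@98
ASKS (lowest first):
  #7: 6@104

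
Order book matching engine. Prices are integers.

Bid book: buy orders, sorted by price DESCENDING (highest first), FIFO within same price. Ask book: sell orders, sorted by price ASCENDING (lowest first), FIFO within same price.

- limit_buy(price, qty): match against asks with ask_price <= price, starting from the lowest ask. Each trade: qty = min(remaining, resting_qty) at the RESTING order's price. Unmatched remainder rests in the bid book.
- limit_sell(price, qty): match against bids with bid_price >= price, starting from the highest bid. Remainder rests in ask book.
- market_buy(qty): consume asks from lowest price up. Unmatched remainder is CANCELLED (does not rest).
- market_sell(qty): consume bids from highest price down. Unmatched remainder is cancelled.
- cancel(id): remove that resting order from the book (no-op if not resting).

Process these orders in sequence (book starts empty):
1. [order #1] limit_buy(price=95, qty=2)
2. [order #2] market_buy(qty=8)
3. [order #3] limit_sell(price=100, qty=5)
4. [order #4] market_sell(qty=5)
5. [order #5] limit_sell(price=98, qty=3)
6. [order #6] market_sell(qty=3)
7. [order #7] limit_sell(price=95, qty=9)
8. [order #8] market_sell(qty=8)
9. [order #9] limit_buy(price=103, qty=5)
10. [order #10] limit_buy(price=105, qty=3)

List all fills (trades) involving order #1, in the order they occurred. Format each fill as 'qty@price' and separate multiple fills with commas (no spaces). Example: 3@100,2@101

Answer: 2@95

Derivation:
After op 1 [order #1] limit_buy(price=95, qty=2): fills=none; bids=[#1:2@95] asks=[-]
After op 2 [order #2] market_buy(qty=8): fills=none; bids=[#1:2@95] asks=[-]
After op 3 [order #3] limit_sell(price=100, qty=5): fills=none; bids=[#1:2@95] asks=[#3:5@100]
After op 4 [order #4] market_sell(qty=5): fills=#1x#4:2@95; bids=[-] asks=[#3:5@100]
After op 5 [order #5] limit_sell(price=98, qty=3): fills=none; bids=[-] asks=[#5:3@98 #3:5@100]
After op 6 [order #6] market_sell(qty=3): fills=none; bids=[-] asks=[#5:3@98 #3:5@100]
After op 7 [order #7] limit_sell(price=95, qty=9): fills=none; bids=[-] asks=[#7:9@95 #5:3@98 #3:5@100]
After op 8 [order #8] market_sell(qty=8): fills=none; bids=[-] asks=[#7:9@95 #5:3@98 #3:5@100]
After op 9 [order #9] limit_buy(price=103, qty=5): fills=#9x#7:5@95; bids=[-] asks=[#7:4@95 #5:3@98 #3:5@100]
After op 10 [order #10] limit_buy(price=105, qty=3): fills=#10x#7:3@95; bids=[-] asks=[#7:1@95 #5:3@98 #3:5@100]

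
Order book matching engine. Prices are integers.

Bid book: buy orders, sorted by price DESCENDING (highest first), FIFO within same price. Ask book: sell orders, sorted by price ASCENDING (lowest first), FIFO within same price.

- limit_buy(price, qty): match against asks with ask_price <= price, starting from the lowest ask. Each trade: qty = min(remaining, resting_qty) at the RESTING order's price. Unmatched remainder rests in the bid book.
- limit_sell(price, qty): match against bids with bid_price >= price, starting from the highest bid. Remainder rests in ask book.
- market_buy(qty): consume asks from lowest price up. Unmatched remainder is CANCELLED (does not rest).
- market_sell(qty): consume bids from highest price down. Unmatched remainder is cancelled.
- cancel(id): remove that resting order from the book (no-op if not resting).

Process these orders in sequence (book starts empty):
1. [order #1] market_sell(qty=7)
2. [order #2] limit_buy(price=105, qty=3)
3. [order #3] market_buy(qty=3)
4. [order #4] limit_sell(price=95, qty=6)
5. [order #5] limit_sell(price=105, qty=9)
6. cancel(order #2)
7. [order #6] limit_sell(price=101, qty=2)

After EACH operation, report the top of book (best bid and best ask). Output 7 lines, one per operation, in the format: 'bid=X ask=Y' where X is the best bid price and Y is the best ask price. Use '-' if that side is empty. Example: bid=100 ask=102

Answer: bid=- ask=-
bid=105 ask=-
bid=105 ask=-
bid=- ask=95
bid=- ask=95
bid=- ask=95
bid=- ask=95

Derivation:
After op 1 [order #1] market_sell(qty=7): fills=none; bids=[-] asks=[-]
After op 2 [order #2] limit_buy(price=105, qty=3): fills=none; bids=[#2:3@105] asks=[-]
After op 3 [order #3] market_buy(qty=3): fills=none; bids=[#2:3@105] asks=[-]
After op 4 [order #4] limit_sell(price=95, qty=6): fills=#2x#4:3@105; bids=[-] asks=[#4:3@95]
After op 5 [order #5] limit_sell(price=105, qty=9): fills=none; bids=[-] asks=[#4:3@95 #5:9@105]
After op 6 cancel(order #2): fills=none; bids=[-] asks=[#4:3@95 #5:9@105]
After op 7 [order #6] limit_sell(price=101, qty=2): fills=none; bids=[-] asks=[#4:3@95 #6:2@101 #5:9@105]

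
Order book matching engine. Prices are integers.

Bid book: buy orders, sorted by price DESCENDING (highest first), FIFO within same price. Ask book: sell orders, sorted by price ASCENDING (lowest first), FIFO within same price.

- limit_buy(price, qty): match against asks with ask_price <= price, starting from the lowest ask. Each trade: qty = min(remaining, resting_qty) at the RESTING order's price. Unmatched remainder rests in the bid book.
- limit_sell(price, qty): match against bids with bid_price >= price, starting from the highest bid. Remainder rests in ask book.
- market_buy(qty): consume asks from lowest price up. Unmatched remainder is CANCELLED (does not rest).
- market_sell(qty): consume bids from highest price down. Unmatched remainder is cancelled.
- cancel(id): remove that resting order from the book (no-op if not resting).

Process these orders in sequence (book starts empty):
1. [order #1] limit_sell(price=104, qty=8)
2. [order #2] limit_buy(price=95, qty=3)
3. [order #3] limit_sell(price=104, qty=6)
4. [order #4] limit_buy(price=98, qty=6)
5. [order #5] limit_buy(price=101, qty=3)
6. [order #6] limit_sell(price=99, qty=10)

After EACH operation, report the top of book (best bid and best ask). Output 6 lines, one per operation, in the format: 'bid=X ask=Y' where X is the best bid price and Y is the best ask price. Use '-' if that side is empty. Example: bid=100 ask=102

Answer: bid=- ask=104
bid=95 ask=104
bid=95 ask=104
bid=98 ask=104
bid=101 ask=104
bid=98 ask=99

Derivation:
After op 1 [order #1] limit_sell(price=104, qty=8): fills=none; bids=[-] asks=[#1:8@104]
After op 2 [order #2] limit_buy(price=95, qty=3): fills=none; bids=[#2:3@95] asks=[#1:8@104]
After op 3 [order #3] limit_sell(price=104, qty=6): fills=none; bids=[#2:3@95] asks=[#1:8@104 #3:6@104]
After op 4 [order #4] limit_buy(price=98, qty=6): fills=none; bids=[#4:6@98 #2:3@95] asks=[#1:8@104 #3:6@104]
After op 5 [order #5] limit_buy(price=101, qty=3): fills=none; bids=[#5:3@101 #4:6@98 #2:3@95] asks=[#1:8@104 #3:6@104]
After op 6 [order #6] limit_sell(price=99, qty=10): fills=#5x#6:3@101; bids=[#4:6@98 #2:3@95] asks=[#6:7@99 #1:8@104 #3:6@104]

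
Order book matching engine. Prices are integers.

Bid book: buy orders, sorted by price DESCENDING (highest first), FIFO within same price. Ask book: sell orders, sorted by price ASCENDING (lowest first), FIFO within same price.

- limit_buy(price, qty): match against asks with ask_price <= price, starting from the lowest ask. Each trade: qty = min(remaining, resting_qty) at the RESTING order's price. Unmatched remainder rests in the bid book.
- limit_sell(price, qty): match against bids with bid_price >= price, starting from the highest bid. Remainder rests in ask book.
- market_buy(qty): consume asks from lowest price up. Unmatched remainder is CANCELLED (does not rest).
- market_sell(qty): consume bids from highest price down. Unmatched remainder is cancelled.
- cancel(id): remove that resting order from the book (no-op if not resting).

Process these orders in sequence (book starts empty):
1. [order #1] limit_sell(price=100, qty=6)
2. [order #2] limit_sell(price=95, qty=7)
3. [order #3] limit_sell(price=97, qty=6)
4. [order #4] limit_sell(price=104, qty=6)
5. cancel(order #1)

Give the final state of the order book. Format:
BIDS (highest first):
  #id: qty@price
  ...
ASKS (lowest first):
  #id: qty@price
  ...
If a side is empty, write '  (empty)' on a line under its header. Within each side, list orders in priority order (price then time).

After op 1 [order #1] limit_sell(price=100, qty=6): fills=none; bids=[-] asks=[#1:6@100]
After op 2 [order #2] limit_sell(price=95, qty=7): fills=none; bids=[-] asks=[#2:7@95 #1:6@100]
After op 3 [order #3] limit_sell(price=97, qty=6): fills=none; bids=[-] asks=[#2:7@95 #3:6@97 #1:6@100]
After op 4 [order #4] limit_sell(price=104, qty=6): fills=none; bids=[-] asks=[#2:7@95 #3:6@97 #1:6@100 #4:6@104]
After op 5 cancel(order #1): fills=none; bids=[-] asks=[#2:7@95 #3:6@97 #4:6@104]

Answer: BIDS (highest first):
  (empty)
ASKS (lowest first):
  #2: 7@95
  #3: 6@97
  #4: 6@104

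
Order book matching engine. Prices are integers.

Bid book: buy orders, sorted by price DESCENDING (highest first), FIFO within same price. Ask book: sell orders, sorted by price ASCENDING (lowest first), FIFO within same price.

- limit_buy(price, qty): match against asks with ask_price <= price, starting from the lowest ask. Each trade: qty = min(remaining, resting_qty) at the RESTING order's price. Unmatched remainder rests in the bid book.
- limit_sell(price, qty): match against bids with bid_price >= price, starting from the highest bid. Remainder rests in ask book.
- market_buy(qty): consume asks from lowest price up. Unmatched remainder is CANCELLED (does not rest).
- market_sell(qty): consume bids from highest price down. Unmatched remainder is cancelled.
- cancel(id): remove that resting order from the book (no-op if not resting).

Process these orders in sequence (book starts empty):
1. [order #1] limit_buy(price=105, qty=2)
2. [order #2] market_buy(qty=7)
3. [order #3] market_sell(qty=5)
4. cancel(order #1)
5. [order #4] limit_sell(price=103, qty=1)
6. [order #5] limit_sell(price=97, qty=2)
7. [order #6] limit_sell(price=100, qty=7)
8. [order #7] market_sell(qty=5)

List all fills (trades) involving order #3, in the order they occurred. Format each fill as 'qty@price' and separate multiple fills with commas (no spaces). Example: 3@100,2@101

Answer: 2@105

Derivation:
After op 1 [order #1] limit_buy(price=105, qty=2): fills=none; bids=[#1:2@105] asks=[-]
After op 2 [order #2] market_buy(qty=7): fills=none; bids=[#1:2@105] asks=[-]
After op 3 [order #3] market_sell(qty=5): fills=#1x#3:2@105; bids=[-] asks=[-]
After op 4 cancel(order #1): fills=none; bids=[-] asks=[-]
After op 5 [order #4] limit_sell(price=103, qty=1): fills=none; bids=[-] asks=[#4:1@103]
After op 6 [order #5] limit_sell(price=97, qty=2): fills=none; bids=[-] asks=[#5:2@97 #4:1@103]
After op 7 [order #6] limit_sell(price=100, qty=7): fills=none; bids=[-] asks=[#5:2@97 #6:7@100 #4:1@103]
After op 8 [order #7] market_sell(qty=5): fills=none; bids=[-] asks=[#5:2@97 #6:7@100 #4:1@103]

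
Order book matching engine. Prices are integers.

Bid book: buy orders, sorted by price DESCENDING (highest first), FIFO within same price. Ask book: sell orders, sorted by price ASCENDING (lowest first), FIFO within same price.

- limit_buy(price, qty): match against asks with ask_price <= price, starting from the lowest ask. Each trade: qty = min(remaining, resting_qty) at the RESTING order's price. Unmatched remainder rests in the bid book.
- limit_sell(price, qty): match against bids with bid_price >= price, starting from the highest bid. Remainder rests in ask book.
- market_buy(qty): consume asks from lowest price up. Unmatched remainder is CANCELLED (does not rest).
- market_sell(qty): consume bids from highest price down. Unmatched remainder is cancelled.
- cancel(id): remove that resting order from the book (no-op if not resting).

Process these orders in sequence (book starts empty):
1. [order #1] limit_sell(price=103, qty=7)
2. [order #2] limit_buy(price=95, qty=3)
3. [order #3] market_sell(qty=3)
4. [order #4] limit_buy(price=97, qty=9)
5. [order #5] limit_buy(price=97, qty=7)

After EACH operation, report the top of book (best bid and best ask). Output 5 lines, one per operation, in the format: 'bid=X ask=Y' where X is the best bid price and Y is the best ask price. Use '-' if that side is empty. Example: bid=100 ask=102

After op 1 [order #1] limit_sell(price=103, qty=7): fills=none; bids=[-] asks=[#1:7@103]
After op 2 [order #2] limit_buy(price=95, qty=3): fills=none; bids=[#2:3@95] asks=[#1:7@103]
After op 3 [order #3] market_sell(qty=3): fills=#2x#3:3@95; bids=[-] asks=[#1:7@103]
After op 4 [order #4] limit_buy(price=97, qty=9): fills=none; bids=[#4:9@97] asks=[#1:7@103]
After op 5 [order #5] limit_buy(price=97, qty=7): fills=none; bids=[#4:9@97 #5:7@97] asks=[#1:7@103]

Answer: bid=- ask=103
bid=95 ask=103
bid=- ask=103
bid=97 ask=103
bid=97 ask=103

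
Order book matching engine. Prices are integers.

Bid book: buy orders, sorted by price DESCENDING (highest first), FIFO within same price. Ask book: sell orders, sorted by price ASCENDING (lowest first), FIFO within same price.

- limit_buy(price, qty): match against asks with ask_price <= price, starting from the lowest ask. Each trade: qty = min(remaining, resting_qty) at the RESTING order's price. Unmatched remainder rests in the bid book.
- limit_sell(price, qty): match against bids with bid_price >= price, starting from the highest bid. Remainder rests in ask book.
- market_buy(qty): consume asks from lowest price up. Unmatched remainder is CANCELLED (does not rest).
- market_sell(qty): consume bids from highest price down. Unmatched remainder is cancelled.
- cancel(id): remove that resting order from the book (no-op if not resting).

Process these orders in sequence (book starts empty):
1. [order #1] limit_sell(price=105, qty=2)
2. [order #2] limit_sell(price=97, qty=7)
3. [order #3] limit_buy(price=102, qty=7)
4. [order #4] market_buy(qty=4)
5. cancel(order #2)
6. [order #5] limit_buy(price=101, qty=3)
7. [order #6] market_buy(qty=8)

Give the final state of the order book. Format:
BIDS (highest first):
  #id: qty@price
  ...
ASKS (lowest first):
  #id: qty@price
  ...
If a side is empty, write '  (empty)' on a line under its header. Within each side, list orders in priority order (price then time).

Answer: BIDS (highest first):
  #5: 3@101
ASKS (lowest first):
  (empty)

Derivation:
After op 1 [order #1] limit_sell(price=105, qty=2): fills=none; bids=[-] asks=[#1:2@105]
After op 2 [order #2] limit_sell(price=97, qty=7): fills=none; bids=[-] asks=[#2:7@97 #1:2@105]
After op 3 [order #3] limit_buy(price=102, qty=7): fills=#3x#2:7@97; bids=[-] asks=[#1:2@105]
After op 4 [order #4] market_buy(qty=4): fills=#4x#1:2@105; bids=[-] asks=[-]
After op 5 cancel(order #2): fills=none; bids=[-] asks=[-]
After op 6 [order #5] limit_buy(price=101, qty=3): fills=none; bids=[#5:3@101] asks=[-]
After op 7 [order #6] market_buy(qty=8): fills=none; bids=[#5:3@101] asks=[-]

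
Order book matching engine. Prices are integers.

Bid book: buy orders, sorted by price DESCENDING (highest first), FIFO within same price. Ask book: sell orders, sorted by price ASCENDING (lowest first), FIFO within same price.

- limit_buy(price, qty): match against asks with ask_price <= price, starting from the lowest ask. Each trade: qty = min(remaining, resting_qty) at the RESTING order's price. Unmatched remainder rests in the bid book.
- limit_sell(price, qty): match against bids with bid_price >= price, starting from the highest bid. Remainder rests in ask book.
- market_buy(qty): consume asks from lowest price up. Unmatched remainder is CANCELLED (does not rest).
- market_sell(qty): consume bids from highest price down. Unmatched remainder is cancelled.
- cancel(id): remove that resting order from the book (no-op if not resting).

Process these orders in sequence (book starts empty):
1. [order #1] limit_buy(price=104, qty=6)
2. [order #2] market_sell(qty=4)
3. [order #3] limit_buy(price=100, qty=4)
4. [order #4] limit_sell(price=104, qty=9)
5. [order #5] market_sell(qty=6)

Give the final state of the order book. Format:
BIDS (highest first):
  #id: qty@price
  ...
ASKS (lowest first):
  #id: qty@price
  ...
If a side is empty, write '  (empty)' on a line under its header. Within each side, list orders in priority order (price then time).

After op 1 [order #1] limit_buy(price=104, qty=6): fills=none; bids=[#1:6@104] asks=[-]
After op 2 [order #2] market_sell(qty=4): fills=#1x#2:4@104; bids=[#1:2@104] asks=[-]
After op 3 [order #3] limit_buy(price=100, qty=4): fills=none; bids=[#1:2@104 #3:4@100] asks=[-]
After op 4 [order #4] limit_sell(price=104, qty=9): fills=#1x#4:2@104; bids=[#3:4@100] asks=[#4:7@104]
After op 5 [order #5] market_sell(qty=6): fills=#3x#5:4@100; bids=[-] asks=[#4:7@104]

Answer: BIDS (highest first):
  (empty)
ASKS (lowest first):
  #4: 7@104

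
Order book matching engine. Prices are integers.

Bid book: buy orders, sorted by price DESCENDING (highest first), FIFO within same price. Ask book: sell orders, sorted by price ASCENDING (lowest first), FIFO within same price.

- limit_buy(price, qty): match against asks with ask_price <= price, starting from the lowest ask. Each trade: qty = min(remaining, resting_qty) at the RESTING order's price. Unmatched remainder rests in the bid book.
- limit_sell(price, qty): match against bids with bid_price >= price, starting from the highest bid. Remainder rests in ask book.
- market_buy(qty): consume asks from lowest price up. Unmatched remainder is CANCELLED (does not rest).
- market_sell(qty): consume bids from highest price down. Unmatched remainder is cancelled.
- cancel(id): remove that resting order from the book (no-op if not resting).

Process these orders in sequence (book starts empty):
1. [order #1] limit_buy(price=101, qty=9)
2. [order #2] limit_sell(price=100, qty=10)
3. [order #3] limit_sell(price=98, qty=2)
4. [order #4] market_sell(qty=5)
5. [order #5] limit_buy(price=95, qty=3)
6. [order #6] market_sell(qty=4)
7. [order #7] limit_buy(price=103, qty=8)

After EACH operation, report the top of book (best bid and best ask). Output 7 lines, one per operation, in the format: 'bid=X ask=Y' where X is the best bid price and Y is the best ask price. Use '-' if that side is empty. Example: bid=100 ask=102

Answer: bid=101 ask=-
bid=- ask=100
bid=- ask=98
bid=- ask=98
bid=95 ask=98
bid=- ask=98
bid=103 ask=-

Derivation:
After op 1 [order #1] limit_buy(price=101, qty=9): fills=none; bids=[#1:9@101] asks=[-]
After op 2 [order #2] limit_sell(price=100, qty=10): fills=#1x#2:9@101; bids=[-] asks=[#2:1@100]
After op 3 [order #3] limit_sell(price=98, qty=2): fills=none; bids=[-] asks=[#3:2@98 #2:1@100]
After op 4 [order #4] market_sell(qty=5): fills=none; bids=[-] asks=[#3:2@98 #2:1@100]
After op 5 [order #5] limit_buy(price=95, qty=3): fills=none; bids=[#5:3@95] asks=[#3:2@98 #2:1@100]
After op 6 [order #6] market_sell(qty=4): fills=#5x#6:3@95; bids=[-] asks=[#3:2@98 #2:1@100]
After op 7 [order #7] limit_buy(price=103, qty=8): fills=#7x#3:2@98 #7x#2:1@100; bids=[#7:5@103] asks=[-]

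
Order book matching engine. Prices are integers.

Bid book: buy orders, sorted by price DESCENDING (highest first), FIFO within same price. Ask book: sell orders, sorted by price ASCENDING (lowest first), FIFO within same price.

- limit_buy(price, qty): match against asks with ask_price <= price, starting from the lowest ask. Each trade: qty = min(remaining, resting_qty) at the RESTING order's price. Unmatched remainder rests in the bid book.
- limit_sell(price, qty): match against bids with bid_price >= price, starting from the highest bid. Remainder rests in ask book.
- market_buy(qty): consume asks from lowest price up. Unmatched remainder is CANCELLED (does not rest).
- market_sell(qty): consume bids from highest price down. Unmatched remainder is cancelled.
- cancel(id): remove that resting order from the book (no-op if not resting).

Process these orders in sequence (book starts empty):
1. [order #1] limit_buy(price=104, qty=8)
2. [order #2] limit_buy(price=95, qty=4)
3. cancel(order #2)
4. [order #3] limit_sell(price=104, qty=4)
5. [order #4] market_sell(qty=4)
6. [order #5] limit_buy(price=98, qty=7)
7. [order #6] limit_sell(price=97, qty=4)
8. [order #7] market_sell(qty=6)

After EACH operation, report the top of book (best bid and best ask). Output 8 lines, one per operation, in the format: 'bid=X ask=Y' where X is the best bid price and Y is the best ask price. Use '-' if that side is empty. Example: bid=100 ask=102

Answer: bid=104 ask=-
bid=104 ask=-
bid=104 ask=-
bid=104 ask=-
bid=- ask=-
bid=98 ask=-
bid=98 ask=-
bid=- ask=-

Derivation:
After op 1 [order #1] limit_buy(price=104, qty=8): fills=none; bids=[#1:8@104] asks=[-]
After op 2 [order #2] limit_buy(price=95, qty=4): fills=none; bids=[#1:8@104 #2:4@95] asks=[-]
After op 3 cancel(order #2): fills=none; bids=[#1:8@104] asks=[-]
After op 4 [order #3] limit_sell(price=104, qty=4): fills=#1x#3:4@104; bids=[#1:4@104] asks=[-]
After op 5 [order #4] market_sell(qty=4): fills=#1x#4:4@104; bids=[-] asks=[-]
After op 6 [order #5] limit_buy(price=98, qty=7): fills=none; bids=[#5:7@98] asks=[-]
After op 7 [order #6] limit_sell(price=97, qty=4): fills=#5x#6:4@98; bids=[#5:3@98] asks=[-]
After op 8 [order #7] market_sell(qty=6): fills=#5x#7:3@98; bids=[-] asks=[-]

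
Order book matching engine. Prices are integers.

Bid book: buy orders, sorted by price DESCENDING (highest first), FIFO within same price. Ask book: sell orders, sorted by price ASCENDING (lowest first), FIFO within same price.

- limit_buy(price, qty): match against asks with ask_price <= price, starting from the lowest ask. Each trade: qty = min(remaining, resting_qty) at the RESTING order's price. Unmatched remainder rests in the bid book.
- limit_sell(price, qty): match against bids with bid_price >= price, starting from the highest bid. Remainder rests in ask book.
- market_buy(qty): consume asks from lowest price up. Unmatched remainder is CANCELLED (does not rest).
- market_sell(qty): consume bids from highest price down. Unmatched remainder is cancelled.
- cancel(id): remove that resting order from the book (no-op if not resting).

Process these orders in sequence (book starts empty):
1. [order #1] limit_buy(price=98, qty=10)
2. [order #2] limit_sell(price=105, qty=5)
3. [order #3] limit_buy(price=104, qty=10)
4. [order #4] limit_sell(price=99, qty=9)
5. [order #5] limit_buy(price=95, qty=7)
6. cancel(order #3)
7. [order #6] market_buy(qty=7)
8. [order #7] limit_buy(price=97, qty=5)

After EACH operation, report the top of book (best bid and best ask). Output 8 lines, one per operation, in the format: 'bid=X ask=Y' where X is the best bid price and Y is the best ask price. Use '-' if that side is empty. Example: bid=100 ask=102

Answer: bid=98 ask=-
bid=98 ask=105
bid=104 ask=105
bid=104 ask=105
bid=104 ask=105
bid=98 ask=105
bid=98 ask=-
bid=98 ask=-

Derivation:
After op 1 [order #1] limit_buy(price=98, qty=10): fills=none; bids=[#1:10@98] asks=[-]
After op 2 [order #2] limit_sell(price=105, qty=5): fills=none; bids=[#1:10@98] asks=[#2:5@105]
After op 3 [order #3] limit_buy(price=104, qty=10): fills=none; bids=[#3:10@104 #1:10@98] asks=[#2:5@105]
After op 4 [order #4] limit_sell(price=99, qty=9): fills=#3x#4:9@104; bids=[#3:1@104 #1:10@98] asks=[#2:5@105]
After op 5 [order #5] limit_buy(price=95, qty=7): fills=none; bids=[#3:1@104 #1:10@98 #5:7@95] asks=[#2:5@105]
After op 6 cancel(order #3): fills=none; bids=[#1:10@98 #5:7@95] asks=[#2:5@105]
After op 7 [order #6] market_buy(qty=7): fills=#6x#2:5@105; bids=[#1:10@98 #5:7@95] asks=[-]
After op 8 [order #7] limit_buy(price=97, qty=5): fills=none; bids=[#1:10@98 #7:5@97 #5:7@95] asks=[-]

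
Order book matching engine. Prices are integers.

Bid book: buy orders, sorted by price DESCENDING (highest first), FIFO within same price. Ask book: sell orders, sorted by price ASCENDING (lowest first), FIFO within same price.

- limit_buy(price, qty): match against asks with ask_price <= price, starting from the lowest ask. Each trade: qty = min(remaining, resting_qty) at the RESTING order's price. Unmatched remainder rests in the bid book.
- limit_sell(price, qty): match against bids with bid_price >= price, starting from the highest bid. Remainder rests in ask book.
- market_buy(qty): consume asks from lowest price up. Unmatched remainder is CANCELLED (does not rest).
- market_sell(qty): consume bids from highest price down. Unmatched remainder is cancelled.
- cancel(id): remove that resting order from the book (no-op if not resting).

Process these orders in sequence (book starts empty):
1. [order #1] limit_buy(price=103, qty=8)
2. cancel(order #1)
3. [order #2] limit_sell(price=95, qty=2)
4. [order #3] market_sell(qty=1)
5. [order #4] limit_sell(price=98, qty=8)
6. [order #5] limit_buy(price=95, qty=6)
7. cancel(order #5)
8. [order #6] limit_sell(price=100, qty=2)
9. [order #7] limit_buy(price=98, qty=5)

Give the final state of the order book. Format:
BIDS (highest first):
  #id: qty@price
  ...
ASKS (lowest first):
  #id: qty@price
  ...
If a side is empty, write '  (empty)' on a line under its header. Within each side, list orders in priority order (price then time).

After op 1 [order #1] limit_buy(price=103, qty=8): fills=none; bids=[#1:8@103] asks=[-]
After op 2 cancel(order #1): fills=none; bids=[-] asks=[-]
After op 3 [order #2] limit_sell(price=95, qty=2): fills=none; bids=[-] asks=[#2:2@95]
After op 4 [order #3] market_sell(qty=1): fills=none; bids=[-] asks=[#2:2@95]
After op 5 [order #4] limit_sell(price=98, qty=8): fills=none; bids=[-] asks=[#2:2@95 #4:8@98]
After op 6 [order #5] limit_buy(price=95, qty=6): fills=#5x#2:2@95; bids=[#5:4@95] asks=[#4:8@98]
After op 7 cancel(order #5): fills=none; bids=[-] asks=[#4:8@98]
After op 8 [order #6] limit_sell(price=100, qty=2): fills=none; bids=[-] asks=[#4:8@98 #6:2@100]
After op 9 [order #7] limit_buy(price=98, qty=5): fills=#7x#4:5@98; bids=[-] asks=[#4:3@98 #6:2@100]

Answer: BIDS (highest first):
  (empty)
ASKS (lowest first):
  #4: 3@98
  #6: 2@100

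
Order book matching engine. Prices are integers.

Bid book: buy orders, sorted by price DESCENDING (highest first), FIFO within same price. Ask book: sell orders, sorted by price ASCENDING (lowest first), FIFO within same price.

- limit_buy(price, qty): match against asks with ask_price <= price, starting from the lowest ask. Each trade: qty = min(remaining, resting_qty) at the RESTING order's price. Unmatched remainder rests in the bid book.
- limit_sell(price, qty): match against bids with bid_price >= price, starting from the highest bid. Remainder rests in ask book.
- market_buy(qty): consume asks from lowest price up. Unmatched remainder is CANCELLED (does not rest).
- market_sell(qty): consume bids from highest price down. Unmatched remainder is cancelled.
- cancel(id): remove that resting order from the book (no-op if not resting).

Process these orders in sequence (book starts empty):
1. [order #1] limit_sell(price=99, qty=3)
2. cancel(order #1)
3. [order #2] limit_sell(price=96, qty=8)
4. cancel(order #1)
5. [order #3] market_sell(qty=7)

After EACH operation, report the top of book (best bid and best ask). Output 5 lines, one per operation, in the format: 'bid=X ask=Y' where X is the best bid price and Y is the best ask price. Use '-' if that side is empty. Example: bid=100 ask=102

Answer: bid=- ask=99
bid=- ask=-
bid=- ask=96
bid=- ask=96
bid=- ask=96

Derivation:
After op 1 [order #1] limit_sell(price=99, qty=3): fills=none; bids=[-] asks=[#1:3@99]
After op 2 cancel(order #1): fills=none; bids=[-] asks=[-]
After op 3 [order #2] limit_sell(price=96, qty=8): fills=none; bids=[-] asks=[#2:8@96]
After op 4 cancel(order #1): fills=none; bids=[-] asks=[#2:8@96]
After op 5 [order #3] market_sell(qty=7): fills=none; bids=[-] asks=[#2:8@96]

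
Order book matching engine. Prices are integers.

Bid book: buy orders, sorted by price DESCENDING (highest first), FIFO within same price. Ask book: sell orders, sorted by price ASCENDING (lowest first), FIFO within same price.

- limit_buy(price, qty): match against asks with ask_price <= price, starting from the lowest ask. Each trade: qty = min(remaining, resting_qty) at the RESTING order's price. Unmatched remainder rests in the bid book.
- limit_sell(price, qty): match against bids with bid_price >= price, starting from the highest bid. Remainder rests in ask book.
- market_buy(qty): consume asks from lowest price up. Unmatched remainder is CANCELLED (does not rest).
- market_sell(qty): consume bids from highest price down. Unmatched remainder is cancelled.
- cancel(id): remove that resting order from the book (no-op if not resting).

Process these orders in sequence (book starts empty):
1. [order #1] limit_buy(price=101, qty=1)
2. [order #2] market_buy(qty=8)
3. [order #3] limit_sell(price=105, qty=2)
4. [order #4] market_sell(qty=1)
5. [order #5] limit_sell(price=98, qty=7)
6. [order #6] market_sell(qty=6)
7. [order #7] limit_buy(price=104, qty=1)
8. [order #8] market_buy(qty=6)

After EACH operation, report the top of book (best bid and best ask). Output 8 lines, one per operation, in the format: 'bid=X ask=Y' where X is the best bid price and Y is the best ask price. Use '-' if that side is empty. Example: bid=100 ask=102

Answer: bid=101 ask=-
bid=101 ask=-
bid=101 ask=105
bid=- ask=105
bid=- ask=98
bid=- ask=98
bid=- ask=98
bid=- ask=105

Derivation:
After op 1 [order #1] limit_buy(price=101, qty=1): fills=none; bids=[#1:1@101] asks=[-]
After op 2 [order #2] market_buy(qty=8): fills=none; bids=[#1:1@101] asks=[-]
After op 3 [order #3] limit_sell(price=105, qty=2): fills=none; bids=[#1:1@101] asks=[#3:2@105]
After op 4 [order #4] market_sell(qty=1): fills=#1x#4:1@101; bids=[-] asks=[#3:2@105]
After op 5 [order #5] limit_sell(price=98, qty=7): fills=none; bids=[-] asks=[#5:7@98 #3:2@105]
After op 6 [order #6] market_sell(qty=6): fills=none; bids=[-] asks=[#5:7@98 #3:2@105]
After op 7 [order #7] limit_buy(price=104, qty=1): fills=#7x#5:1@98; bids=[-] asks=[#5:6@98 #3:2@105]
After op 8 [order #8] market_buy(qty=6): fills=#8x#5:6@98; bids=[-] asks=[#3:2@105]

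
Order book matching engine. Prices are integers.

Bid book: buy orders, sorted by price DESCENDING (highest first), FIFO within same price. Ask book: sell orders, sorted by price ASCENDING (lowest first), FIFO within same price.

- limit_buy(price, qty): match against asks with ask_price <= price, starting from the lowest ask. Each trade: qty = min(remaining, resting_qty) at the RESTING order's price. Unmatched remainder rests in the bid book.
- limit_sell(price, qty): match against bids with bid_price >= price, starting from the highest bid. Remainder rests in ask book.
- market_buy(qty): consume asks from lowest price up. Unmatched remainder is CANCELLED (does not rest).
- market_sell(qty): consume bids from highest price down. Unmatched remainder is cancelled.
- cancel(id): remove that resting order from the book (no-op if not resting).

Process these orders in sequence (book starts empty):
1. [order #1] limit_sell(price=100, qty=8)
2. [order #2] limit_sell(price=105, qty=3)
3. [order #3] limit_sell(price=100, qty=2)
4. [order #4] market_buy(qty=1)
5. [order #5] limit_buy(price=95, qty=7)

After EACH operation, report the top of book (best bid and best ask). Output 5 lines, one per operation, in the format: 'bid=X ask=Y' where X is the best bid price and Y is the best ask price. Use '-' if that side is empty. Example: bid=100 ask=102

After op 1 [order #1] limit_sell(price=100, qty=8): fills=none; bids=[-] asks=[#1:8@100]
After op 2 [order #2] limit_sell(price=105, qty=3): fills=none; bids=[-] asks=[#1:8@100 #2:3@105]
After op 3 [order #3] limit_sell(price=100, qty=2): fills=none; bids=[-] asks=[#1:8@100 #3:2@100 #2:3@105]
After op 4 [order #4] market_buy(qty=1): fills=#4x#1:1@100; bids=[-] asks=[#1:7@100 #3:2@100 #2:3@105]
After op 5 [order #5] limit_buy(price=95, qty=7): fills=none; bids=[#5:7@95] asks=[#1:7@100 #3:2@100 #2:3@105]

Answer: bid=- ask=100
bid=- ask=100
bid=- ask=100
bid=- ask=100
bid=95 ask=100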